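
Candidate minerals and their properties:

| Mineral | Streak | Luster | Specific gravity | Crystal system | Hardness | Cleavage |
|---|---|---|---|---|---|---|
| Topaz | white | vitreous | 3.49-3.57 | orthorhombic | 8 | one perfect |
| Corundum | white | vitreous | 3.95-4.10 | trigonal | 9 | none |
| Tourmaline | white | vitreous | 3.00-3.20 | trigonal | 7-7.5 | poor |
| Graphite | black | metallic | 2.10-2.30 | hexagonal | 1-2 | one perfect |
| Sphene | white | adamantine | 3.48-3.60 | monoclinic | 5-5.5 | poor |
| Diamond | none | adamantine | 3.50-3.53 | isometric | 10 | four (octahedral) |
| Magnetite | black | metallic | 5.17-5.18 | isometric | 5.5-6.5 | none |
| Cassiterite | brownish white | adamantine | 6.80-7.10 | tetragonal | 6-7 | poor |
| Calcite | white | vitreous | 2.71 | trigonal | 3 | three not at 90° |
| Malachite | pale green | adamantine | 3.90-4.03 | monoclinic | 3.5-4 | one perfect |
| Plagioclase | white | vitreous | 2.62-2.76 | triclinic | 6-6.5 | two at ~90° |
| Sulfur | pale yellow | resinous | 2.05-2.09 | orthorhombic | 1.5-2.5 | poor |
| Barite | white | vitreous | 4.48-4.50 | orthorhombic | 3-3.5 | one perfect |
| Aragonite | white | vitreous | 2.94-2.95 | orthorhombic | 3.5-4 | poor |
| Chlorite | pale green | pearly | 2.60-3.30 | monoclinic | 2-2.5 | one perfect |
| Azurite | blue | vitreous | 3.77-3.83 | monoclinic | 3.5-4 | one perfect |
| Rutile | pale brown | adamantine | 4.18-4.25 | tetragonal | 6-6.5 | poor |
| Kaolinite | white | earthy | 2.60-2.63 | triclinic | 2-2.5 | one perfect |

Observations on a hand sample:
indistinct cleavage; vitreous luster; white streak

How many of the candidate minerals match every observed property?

Indistinct cleavage — only Tourmaline, Sphene, Cassiterite, Sulfur, Aragonite, Rutile remain.
Vitreous luster — only Tourmaline, Aragonite remain.
White streak — all remaining candidates fit.
Remaining candidates: Aragonite, Tourmaline.
That is 2 minerals.

2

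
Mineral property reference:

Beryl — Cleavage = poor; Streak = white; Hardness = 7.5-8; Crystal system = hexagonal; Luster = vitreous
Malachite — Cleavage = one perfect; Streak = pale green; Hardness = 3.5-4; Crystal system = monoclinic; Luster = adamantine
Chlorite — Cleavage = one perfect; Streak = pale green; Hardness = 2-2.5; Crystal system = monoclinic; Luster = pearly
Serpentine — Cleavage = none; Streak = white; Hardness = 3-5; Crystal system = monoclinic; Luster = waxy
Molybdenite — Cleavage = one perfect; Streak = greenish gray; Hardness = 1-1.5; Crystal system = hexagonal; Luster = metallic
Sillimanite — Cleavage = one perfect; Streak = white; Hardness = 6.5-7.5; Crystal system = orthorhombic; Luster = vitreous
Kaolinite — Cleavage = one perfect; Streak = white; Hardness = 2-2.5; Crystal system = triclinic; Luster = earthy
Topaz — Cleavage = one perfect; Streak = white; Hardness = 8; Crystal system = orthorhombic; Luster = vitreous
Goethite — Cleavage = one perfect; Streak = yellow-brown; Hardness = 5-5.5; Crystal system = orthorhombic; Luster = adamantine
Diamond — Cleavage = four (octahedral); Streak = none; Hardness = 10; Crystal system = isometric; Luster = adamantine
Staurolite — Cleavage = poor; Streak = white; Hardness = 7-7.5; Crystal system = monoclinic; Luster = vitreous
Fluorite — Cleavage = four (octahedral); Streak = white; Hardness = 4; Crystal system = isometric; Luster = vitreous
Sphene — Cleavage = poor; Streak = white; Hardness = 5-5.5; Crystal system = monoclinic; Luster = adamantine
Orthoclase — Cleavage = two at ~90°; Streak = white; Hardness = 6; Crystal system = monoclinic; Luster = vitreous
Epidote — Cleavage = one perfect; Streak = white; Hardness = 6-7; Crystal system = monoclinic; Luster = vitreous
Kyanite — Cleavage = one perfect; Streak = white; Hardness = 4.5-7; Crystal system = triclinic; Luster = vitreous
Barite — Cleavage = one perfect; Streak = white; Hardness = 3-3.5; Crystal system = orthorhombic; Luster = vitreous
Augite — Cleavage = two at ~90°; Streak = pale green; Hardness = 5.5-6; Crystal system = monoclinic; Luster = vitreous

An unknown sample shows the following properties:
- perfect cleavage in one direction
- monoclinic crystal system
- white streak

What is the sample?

Epidote

Perfect cleavage in one direction: leaves Malachite, Chlorite, Molybdenite, Sillimanite, Kaolinite, Topaz, Goethite, Epidote, Kyanite, Barite.
Monoclinic crystal system: leaves Malachite, Chlorite, Epidote.
White streak: only Epidote remains.
The only mineral consistent with every observation is Epidote.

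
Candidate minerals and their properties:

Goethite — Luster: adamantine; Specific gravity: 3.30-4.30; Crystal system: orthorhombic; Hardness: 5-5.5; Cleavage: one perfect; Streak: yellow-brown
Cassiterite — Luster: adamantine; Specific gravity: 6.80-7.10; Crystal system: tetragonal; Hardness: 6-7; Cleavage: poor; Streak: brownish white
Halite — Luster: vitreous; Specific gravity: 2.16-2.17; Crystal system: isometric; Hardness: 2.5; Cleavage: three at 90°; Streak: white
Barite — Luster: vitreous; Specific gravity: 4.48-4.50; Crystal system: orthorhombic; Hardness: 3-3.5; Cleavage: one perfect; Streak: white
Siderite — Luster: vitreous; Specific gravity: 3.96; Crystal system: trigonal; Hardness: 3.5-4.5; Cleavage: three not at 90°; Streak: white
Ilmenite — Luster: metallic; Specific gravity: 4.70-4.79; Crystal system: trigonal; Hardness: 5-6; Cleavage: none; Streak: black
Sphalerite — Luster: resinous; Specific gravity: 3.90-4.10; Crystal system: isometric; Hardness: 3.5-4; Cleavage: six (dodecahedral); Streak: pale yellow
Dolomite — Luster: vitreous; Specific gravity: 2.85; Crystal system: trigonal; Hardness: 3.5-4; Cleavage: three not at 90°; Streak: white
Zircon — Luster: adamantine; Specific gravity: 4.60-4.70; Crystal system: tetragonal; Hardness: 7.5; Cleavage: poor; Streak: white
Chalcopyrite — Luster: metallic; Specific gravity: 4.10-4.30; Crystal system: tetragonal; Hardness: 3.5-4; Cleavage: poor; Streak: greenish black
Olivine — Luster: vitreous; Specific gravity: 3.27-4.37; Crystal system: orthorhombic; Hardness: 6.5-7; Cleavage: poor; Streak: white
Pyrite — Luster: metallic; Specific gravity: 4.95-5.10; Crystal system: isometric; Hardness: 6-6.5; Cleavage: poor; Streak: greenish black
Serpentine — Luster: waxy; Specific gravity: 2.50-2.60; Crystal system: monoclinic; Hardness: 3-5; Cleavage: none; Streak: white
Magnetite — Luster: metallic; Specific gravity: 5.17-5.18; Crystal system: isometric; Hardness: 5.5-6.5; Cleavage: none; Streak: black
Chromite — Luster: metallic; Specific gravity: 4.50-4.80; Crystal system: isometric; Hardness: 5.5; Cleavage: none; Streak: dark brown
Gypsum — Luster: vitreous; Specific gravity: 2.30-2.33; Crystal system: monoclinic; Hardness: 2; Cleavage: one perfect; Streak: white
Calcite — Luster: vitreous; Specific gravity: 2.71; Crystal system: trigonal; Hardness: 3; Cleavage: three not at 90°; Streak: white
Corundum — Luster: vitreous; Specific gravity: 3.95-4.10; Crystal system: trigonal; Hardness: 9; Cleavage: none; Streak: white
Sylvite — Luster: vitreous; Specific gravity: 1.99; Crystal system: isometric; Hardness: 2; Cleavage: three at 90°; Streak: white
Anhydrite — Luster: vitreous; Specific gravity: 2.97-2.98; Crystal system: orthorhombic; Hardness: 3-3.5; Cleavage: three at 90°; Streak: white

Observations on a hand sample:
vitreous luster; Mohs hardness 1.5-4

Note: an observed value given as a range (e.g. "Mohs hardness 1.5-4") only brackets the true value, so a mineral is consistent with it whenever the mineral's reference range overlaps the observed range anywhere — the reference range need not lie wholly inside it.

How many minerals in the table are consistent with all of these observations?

8

Vitreous luster: Halite, Barite, Siderite, Dolomite, Olivine, Gypsum, Calcite, Corundum, Sylvite, Anhydrite remain.
Mohs hardness 1.5-4 eliminates Olivine, Corundum.
The minerals that satisfy all observations are Anhydrite, Barite, Calcite, Dolomite, Gypsum, Halite, Siderite, Sylvite.
That is 8 minerals.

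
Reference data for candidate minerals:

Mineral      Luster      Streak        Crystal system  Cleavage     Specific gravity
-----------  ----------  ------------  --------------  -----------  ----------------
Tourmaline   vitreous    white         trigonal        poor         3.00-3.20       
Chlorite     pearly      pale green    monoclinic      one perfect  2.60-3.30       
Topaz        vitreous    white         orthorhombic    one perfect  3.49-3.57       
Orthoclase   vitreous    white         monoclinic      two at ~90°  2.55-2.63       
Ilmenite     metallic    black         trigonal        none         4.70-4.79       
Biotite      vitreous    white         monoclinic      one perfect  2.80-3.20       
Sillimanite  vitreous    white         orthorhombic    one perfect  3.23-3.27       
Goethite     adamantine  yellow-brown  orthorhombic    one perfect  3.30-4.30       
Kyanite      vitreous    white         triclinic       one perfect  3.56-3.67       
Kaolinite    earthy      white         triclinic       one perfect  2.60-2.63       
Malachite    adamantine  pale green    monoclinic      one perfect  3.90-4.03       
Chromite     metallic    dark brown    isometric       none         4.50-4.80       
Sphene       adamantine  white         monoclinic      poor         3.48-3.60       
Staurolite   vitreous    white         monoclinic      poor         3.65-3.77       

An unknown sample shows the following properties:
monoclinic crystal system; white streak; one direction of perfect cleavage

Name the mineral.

Monoclinic crystal system — Chlorite, Orthoclase, Biotite, Malachite, Sphene, Staurolite remain.
White streak rules out Chlorite, Malachite.
One direction of perfect cleavage — Biotite remains.
Only Biotite satisfies all observations.

Biotite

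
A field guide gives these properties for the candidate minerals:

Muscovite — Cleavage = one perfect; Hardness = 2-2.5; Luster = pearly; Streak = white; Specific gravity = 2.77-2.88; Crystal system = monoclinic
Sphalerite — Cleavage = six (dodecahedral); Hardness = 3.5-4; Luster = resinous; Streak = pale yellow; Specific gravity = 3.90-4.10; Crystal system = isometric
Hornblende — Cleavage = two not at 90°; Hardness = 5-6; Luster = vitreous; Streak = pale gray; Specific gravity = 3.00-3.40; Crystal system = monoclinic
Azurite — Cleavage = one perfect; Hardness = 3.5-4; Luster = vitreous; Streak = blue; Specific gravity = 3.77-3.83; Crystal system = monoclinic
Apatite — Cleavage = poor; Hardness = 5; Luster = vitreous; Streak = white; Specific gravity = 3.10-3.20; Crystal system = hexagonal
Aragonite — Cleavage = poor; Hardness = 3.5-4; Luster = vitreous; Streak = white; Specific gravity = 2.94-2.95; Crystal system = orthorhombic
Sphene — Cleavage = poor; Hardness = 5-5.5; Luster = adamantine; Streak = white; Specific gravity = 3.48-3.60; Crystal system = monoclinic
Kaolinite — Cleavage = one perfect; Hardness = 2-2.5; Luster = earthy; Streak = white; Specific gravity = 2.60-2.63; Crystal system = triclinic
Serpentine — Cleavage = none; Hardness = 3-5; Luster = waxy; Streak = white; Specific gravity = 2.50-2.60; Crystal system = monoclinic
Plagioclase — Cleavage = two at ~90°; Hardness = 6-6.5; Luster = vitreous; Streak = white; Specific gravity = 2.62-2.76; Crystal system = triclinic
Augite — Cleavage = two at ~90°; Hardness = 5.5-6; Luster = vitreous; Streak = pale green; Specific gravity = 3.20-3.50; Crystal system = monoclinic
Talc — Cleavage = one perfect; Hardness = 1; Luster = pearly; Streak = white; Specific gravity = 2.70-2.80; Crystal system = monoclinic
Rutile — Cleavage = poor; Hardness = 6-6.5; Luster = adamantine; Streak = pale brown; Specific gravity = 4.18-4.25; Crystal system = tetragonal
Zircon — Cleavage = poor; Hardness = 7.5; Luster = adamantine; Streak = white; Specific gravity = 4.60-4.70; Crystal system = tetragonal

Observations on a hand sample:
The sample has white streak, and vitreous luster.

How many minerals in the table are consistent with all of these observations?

3

White streak eliminates Sphalerite, Hornblende, Azurite, Augite, Rutile.
Vitreous luster — only Apatite, Aragonite, Plagioclase remain.
Remaining candidates: Apatite, Aragonite, Plagioclase.
That is 3 minerals.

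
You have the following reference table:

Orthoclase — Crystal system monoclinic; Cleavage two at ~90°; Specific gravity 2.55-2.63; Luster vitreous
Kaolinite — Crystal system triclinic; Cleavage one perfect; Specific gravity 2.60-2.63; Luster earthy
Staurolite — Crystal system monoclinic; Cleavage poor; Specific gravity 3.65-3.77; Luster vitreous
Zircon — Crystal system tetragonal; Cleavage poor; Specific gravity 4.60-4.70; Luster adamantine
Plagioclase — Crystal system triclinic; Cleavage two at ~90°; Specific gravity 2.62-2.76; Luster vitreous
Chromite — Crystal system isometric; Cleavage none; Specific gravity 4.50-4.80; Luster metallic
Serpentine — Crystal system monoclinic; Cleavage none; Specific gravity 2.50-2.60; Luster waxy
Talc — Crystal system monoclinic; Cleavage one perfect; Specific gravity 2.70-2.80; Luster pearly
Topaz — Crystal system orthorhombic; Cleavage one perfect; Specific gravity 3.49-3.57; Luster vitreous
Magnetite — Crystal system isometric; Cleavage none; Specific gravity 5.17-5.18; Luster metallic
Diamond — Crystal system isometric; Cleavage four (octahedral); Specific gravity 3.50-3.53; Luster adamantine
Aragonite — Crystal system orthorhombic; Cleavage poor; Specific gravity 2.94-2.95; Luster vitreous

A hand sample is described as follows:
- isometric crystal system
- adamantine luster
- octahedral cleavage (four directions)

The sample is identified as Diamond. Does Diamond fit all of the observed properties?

Isometric crystal system — agrees with Diamond (isometric system).
Adamantine luster — agrees with Diamond (adamantine luster).
Octahedral cleavage (four directions) — agrees with Diamond (cleavage four (octahedral)).
All observations are consistent with the tabulated values for Diamond.

Yes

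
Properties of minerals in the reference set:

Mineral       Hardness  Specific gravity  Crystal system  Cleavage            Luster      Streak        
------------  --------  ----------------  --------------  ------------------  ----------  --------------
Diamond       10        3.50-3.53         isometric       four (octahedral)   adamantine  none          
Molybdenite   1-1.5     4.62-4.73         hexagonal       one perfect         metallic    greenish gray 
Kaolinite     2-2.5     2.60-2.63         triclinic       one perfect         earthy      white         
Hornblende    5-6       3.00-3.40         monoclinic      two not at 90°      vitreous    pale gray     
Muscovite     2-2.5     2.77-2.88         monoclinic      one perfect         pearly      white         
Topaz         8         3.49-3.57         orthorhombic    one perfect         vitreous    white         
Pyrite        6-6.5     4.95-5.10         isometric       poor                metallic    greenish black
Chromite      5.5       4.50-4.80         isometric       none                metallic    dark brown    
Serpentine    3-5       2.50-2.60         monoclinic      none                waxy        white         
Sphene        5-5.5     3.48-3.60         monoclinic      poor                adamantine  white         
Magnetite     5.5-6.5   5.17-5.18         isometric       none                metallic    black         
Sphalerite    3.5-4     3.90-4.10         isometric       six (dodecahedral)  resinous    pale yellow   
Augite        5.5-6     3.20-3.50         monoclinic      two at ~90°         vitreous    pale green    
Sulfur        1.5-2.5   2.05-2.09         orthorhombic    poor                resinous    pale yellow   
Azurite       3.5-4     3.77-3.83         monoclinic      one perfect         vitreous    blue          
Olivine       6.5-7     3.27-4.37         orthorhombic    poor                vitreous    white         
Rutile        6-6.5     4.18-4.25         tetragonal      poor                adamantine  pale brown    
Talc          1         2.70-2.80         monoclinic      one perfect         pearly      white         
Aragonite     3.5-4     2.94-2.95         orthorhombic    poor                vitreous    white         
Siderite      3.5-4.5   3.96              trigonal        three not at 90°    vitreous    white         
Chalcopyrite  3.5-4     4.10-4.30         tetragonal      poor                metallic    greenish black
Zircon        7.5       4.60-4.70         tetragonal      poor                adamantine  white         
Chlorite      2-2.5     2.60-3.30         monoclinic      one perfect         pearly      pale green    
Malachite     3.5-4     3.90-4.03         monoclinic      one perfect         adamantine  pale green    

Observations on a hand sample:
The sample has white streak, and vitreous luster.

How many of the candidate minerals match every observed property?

White streak: leaves Kaolinite, Muscovite, Topaz, Serpentine, Sphene, Olivine, Talc, Aragonite, Siderite, Zircon.
Vitreous luster: leaves Topaz, Olivine, Aragonite, Siderite.
The minerals that satisfy all observations are Aragonite, Olivine, Siderite, Topaz.
That is 4 minerals.

4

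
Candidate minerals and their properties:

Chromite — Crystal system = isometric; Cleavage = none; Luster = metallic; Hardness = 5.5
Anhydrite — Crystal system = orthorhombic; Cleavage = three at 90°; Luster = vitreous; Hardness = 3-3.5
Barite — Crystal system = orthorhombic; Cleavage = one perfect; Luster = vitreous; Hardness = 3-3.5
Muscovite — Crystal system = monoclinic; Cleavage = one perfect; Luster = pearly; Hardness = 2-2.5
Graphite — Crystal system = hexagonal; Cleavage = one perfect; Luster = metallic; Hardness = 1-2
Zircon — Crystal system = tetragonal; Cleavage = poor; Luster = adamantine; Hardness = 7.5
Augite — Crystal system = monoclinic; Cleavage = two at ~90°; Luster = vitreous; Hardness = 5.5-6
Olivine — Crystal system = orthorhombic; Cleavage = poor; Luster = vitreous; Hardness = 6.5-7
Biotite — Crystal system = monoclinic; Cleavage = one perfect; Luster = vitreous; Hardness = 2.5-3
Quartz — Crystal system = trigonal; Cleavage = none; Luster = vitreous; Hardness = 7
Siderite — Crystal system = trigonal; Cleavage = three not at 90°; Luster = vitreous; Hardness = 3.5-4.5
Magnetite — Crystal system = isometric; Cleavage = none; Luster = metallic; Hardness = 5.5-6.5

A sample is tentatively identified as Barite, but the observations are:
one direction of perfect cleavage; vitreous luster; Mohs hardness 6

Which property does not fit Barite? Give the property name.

One direction of perfect cleavage: Barite has cleavage one perfect — consistent.
Vitreous luster: Barite has vitreous luster — consistent.
Mohs hardness 6: Barite has hardness 3-3.5 — does not match.
The hardness is the one property that does not fit.

hardness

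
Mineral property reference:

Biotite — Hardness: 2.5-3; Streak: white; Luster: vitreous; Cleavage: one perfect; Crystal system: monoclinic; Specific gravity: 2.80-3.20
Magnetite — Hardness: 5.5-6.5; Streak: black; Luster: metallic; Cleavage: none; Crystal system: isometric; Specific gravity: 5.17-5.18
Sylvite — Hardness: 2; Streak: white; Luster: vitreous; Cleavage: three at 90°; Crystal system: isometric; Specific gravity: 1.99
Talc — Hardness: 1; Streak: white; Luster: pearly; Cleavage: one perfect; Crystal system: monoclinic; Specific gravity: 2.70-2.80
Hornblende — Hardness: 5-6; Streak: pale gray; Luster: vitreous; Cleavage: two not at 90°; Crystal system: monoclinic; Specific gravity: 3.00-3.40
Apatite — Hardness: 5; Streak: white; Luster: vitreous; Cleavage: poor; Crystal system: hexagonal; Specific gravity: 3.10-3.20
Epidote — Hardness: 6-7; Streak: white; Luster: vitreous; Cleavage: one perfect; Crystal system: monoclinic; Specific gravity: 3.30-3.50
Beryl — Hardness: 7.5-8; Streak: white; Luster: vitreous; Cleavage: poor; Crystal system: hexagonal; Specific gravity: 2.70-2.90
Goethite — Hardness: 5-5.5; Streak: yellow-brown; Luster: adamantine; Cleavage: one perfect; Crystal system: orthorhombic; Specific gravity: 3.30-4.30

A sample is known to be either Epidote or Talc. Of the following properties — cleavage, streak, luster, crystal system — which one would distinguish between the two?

luster

Cleavage: both one perfect — shared.
Streak: both white — shared.
Luster: Epidote vitreous, Talc pearly — distinct.
Crystal system: both monoclinic — shared.
Only luster differs between Epidote and Talc among the listed tests.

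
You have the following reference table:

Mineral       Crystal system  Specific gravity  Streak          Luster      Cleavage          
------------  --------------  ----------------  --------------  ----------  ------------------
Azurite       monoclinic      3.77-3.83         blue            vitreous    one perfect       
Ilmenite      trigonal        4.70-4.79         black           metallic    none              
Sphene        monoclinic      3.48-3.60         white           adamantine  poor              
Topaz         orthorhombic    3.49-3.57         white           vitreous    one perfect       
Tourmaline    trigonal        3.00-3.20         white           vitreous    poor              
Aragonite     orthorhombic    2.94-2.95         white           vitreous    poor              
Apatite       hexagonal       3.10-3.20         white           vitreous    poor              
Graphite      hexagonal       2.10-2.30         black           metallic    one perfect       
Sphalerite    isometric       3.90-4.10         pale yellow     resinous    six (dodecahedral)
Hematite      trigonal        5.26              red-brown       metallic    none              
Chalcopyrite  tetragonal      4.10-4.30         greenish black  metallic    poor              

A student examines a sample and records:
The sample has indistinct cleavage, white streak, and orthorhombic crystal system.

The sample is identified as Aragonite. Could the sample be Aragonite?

Yes

Indistinct cleavage — is consistent with Aragonite (cleavage poor).
White streak — is consistent with Aragonite (white streak).
Orthorhombic crystal system — is consistent with Aragonite (orthorhombic system).
All observations are consistent with the tabulated values for Aragonite.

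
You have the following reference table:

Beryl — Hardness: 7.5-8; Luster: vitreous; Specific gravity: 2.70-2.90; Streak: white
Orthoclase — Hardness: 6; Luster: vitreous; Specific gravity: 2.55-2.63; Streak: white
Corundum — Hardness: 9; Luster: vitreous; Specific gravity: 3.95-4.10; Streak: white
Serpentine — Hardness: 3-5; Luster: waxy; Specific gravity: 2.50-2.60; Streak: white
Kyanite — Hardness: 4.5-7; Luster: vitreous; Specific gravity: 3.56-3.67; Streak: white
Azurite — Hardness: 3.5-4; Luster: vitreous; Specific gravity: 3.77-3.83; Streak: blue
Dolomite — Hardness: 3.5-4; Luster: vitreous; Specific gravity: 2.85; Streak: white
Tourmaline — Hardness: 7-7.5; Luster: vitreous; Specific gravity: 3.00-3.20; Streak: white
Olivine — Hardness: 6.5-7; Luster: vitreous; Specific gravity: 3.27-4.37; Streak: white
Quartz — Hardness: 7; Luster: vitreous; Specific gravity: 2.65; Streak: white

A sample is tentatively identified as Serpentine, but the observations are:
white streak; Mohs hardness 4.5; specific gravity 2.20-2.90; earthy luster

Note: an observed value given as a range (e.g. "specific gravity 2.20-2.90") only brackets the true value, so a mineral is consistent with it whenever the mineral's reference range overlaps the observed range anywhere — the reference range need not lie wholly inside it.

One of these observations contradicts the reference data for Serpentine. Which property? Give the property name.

luster

White streak: Serpentine has white streak — matches.
Mohs hardness 4.5: Serpentine has hardness 3-5 — matches.
Specific gravity 2.20-2.90: Serpentine has SG 2.50-2.60 — matches.
Earthy luster: Serpentine has waxy luster — outside the reference range.
Everything matches except the luster.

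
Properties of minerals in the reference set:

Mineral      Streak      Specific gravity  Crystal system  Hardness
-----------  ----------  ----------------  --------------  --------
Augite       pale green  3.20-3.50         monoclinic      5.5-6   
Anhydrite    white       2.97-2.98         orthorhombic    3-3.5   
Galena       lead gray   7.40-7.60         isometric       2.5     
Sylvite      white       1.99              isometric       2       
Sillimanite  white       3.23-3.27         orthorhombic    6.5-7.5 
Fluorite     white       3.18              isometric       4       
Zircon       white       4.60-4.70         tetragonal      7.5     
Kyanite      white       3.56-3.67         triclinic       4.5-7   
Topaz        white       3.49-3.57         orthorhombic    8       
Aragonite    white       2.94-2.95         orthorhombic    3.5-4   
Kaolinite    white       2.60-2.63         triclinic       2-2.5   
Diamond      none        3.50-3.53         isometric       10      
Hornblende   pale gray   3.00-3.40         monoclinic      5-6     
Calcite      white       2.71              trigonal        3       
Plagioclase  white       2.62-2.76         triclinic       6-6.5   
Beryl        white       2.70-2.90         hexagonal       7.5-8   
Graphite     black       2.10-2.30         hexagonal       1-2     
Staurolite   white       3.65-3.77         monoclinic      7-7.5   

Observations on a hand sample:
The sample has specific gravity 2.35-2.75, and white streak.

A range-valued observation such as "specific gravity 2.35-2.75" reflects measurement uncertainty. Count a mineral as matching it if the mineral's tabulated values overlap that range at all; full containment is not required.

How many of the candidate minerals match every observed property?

Specific gravity 2.35-2.75: Kaolinite, Calcite, Plagioclase, Beryl remain.
White streak: no further eliminations.
Remaining candidates: Beryl, Calcite, Kaolinite, Plagioclase.
That is 4 minerals.

4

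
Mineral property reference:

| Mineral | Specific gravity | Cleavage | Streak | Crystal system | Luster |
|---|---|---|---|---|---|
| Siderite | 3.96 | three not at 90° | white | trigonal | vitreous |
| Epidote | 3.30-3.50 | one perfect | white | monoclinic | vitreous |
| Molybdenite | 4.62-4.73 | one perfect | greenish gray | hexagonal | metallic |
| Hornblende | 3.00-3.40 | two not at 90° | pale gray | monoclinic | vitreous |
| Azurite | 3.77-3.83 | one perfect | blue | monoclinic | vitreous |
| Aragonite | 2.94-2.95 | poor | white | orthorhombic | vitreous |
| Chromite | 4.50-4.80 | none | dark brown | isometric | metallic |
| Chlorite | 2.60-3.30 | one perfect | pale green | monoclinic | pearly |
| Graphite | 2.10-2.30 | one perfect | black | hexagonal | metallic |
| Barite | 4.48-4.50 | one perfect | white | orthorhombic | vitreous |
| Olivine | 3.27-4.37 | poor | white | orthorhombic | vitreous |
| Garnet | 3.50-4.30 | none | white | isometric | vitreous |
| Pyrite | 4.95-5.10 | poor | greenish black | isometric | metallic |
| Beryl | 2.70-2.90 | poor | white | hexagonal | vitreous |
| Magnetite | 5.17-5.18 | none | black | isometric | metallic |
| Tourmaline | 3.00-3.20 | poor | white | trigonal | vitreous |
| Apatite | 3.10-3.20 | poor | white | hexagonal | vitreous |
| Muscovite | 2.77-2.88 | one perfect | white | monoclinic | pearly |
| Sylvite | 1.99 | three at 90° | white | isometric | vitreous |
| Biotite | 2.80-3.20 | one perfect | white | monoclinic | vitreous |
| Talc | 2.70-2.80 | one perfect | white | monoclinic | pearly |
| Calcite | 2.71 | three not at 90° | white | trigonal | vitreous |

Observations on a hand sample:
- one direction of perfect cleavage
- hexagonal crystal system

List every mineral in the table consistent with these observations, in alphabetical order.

One direction of perfect cleavage — Epidote, Molybdenite, Azurite, Chlorite, Graphite, Barite, Muscovite, Biotite, Talc remain.
Hexagonal crystal system — Molybdenite, Graphite remain.
Consistent with every observation: Graphite, Molybdenite.

Graphite, Molybdenite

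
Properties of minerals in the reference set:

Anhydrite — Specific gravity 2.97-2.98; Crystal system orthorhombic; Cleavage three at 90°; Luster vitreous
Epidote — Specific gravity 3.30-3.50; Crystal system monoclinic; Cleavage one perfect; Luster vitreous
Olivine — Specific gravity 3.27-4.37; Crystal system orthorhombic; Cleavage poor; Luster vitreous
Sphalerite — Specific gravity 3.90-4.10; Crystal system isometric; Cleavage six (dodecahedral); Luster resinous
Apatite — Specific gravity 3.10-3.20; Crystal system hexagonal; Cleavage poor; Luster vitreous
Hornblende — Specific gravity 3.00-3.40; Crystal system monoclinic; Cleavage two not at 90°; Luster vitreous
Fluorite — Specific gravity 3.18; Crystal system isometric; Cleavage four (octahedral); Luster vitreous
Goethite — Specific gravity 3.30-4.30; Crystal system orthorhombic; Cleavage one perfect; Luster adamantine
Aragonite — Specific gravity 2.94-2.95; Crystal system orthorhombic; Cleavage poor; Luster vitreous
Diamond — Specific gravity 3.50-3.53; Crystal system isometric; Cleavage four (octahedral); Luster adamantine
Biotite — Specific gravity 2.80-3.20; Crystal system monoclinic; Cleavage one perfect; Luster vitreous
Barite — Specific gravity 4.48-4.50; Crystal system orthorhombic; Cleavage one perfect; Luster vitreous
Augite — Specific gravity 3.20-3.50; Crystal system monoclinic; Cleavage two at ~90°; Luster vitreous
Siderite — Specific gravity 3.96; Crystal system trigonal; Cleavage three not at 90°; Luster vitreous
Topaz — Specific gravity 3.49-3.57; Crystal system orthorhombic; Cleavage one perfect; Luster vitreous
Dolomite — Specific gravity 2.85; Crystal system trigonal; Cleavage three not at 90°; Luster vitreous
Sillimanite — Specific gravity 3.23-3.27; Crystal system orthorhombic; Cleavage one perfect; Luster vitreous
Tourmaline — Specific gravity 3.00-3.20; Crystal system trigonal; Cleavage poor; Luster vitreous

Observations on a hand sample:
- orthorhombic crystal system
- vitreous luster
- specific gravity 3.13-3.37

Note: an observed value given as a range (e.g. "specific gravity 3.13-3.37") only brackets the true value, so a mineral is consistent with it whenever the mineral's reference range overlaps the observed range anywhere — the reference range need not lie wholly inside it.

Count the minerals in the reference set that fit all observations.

2

Orthorhombic crystal system — leaves Anhydrite, Olivine, Goethite, Aragonite, Barite, Topaz, Sillimanite.
Vitreous luster eliminates Goethite.
Specific gravity 3.13-3.37 — narrows the field to Olivine, Sillimanite.
Consistent with every observation: Olivine, Sillimanite.
That is 2 minerals.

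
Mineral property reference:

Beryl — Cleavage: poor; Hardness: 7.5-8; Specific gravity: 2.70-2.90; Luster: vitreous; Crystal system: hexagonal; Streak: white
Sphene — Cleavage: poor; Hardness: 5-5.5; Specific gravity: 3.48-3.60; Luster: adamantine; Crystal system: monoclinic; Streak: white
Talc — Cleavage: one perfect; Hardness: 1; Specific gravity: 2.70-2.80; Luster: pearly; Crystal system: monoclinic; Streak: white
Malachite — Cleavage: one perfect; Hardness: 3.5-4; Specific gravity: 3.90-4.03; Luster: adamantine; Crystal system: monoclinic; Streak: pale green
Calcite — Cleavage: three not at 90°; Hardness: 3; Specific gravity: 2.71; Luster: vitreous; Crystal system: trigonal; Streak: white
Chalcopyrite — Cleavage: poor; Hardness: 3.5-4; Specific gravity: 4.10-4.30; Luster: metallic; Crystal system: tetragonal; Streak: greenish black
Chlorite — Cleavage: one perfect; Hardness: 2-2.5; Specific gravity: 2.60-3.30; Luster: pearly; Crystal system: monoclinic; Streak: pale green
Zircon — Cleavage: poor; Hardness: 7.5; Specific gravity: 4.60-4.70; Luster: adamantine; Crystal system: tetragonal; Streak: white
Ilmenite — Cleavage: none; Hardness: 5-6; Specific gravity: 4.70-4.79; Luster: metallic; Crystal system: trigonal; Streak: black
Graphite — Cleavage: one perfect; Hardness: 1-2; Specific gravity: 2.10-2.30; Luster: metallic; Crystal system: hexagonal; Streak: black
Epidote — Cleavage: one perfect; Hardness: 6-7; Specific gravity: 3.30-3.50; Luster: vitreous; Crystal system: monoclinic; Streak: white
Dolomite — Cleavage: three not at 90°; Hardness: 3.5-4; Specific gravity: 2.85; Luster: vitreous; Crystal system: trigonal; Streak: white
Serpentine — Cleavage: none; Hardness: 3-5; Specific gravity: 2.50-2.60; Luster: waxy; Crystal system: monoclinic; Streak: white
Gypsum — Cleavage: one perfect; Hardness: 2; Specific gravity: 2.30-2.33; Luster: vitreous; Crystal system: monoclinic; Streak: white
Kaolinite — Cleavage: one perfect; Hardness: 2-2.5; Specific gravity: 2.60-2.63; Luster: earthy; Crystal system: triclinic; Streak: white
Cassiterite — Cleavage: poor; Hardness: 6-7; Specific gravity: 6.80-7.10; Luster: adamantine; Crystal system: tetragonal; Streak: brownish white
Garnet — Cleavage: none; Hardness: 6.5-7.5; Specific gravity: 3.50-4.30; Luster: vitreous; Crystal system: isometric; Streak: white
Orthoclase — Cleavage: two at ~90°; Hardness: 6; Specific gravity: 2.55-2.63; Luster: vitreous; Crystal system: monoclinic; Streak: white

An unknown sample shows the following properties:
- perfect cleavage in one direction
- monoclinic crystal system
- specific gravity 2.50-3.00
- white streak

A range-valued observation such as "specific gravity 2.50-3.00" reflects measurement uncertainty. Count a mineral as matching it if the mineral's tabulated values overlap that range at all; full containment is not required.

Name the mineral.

Perfect cleavage in one direction — only Talc, Malachite, Chlorite, Graphite, Epidote, Gypsum, Kaolinite remain.
Monoclinic crystal system eliminates Graphite, Kaolinite.
Specific gravity 2.50-3.00 — narrows the field to Talc, Chlorite.
White streak eliminates Chlorite.
Talc is the sole remaining match.

Talc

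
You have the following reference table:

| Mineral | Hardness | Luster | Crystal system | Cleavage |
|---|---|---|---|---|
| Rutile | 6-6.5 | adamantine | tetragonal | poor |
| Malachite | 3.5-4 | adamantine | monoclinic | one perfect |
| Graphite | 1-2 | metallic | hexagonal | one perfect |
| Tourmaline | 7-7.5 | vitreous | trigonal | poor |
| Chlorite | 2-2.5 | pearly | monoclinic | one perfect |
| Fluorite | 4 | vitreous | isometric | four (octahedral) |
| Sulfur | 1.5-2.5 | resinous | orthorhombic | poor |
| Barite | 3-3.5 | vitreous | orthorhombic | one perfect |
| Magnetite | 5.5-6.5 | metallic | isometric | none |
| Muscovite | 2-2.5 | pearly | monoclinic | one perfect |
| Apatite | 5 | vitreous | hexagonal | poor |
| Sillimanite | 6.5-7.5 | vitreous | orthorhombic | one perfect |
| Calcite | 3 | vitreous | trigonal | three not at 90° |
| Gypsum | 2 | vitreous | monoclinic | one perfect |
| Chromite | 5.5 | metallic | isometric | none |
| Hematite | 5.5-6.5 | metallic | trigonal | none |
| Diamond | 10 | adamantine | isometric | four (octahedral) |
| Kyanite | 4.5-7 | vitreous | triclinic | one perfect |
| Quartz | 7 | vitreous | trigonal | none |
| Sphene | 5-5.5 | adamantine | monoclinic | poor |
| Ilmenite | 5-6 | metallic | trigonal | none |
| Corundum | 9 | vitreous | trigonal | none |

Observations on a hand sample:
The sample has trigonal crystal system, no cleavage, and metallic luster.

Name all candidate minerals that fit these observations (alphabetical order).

Trigonal crystal system — leaves Tourmaline, Calcite, Hematite, Quartz, Ilmenite, Corundum.
No cleavage rules out Tourmaline, Calcite.
Metallic luster rules out Quartz, Corundum.
Consistent with every observation: Hematite, Ilmenite.

Hematite, Ilmenite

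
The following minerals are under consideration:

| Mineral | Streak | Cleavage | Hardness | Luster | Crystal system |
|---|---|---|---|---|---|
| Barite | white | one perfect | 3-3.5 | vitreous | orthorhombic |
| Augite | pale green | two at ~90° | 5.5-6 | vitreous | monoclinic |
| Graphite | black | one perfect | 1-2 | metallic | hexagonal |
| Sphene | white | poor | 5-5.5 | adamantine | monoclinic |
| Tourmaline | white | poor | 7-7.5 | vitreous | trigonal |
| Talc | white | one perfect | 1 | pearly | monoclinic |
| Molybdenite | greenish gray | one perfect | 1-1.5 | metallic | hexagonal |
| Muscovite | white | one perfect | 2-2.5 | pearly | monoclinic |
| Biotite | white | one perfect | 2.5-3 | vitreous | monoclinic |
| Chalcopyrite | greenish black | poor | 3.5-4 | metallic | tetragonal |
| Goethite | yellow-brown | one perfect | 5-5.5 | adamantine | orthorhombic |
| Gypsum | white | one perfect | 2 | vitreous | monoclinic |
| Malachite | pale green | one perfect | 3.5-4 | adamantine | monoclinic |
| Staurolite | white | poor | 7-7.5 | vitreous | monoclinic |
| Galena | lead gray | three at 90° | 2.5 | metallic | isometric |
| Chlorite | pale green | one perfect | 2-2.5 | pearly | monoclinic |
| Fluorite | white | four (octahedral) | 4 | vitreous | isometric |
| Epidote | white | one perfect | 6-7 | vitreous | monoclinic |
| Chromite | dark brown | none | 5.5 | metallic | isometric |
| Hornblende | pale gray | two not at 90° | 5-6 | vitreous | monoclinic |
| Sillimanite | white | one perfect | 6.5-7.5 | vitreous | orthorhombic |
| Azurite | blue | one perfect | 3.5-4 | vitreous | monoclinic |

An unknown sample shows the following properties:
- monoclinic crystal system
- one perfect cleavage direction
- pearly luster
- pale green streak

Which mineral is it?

Monoclinic crystal system — Augite, Sphene, Talc, Muscovite, Biotite, Gypsum, Malachite, Staurolite, Chlorite, Epidote, Hornblende, Azurite remain.
One perfect cleavage direction excludes Augite, Sphene, Staurolite, Hornblende.
Pearly luster — leaves Talc, Muscovite, Chlorite.
Pale green streak — leaves Chlorite.
Chlorite is the sole remaining match.

Chlorite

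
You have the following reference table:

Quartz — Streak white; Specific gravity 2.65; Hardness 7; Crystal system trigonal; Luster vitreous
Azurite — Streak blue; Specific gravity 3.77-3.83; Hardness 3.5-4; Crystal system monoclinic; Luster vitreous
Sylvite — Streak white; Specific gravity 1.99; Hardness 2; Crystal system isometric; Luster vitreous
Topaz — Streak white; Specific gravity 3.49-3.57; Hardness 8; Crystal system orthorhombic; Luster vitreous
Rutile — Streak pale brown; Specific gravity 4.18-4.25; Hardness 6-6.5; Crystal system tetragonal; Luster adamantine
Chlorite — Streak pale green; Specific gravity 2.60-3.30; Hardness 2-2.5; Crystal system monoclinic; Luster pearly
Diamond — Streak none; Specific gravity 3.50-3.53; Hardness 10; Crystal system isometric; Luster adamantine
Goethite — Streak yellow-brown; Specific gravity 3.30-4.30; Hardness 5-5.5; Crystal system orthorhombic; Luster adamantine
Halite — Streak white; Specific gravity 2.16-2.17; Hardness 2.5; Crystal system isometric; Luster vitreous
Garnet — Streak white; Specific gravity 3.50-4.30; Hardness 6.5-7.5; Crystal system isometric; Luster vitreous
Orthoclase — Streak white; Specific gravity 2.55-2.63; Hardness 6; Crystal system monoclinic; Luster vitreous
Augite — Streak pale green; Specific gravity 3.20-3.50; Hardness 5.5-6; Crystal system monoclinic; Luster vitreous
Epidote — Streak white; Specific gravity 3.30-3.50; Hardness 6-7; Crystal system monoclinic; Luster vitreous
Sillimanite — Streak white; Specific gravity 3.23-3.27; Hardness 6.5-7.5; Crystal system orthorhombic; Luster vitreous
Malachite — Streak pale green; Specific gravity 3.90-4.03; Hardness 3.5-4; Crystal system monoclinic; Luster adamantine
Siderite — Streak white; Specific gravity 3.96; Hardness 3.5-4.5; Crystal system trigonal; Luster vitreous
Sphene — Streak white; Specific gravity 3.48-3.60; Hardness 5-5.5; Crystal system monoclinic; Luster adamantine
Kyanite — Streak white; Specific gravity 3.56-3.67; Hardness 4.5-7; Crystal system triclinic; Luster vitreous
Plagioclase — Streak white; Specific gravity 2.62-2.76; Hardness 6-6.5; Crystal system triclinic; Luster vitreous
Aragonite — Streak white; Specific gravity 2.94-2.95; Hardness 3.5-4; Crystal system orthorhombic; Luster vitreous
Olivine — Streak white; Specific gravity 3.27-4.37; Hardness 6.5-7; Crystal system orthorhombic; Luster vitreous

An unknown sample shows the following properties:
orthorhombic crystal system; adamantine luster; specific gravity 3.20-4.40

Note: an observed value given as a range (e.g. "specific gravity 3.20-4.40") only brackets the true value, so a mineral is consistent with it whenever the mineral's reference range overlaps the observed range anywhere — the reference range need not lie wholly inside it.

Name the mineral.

Orthorhombic crystal system — Topaz, Goethite, Sillimanite, Aragonite, Olivine remain.
Adamantine luster — only Goethite remains.
Specific gravity 3.20-4.40 — consistent with all remaining minerals.
Goethite is the sole remaining match.

Goethite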